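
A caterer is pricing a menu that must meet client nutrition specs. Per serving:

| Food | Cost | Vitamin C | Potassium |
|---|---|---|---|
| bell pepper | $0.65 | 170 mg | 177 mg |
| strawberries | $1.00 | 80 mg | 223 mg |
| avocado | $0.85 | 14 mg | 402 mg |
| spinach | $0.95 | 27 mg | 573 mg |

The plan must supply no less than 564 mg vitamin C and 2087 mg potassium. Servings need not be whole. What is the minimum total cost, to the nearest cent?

Minimising a linear cost over {vitamin C ≥ 564, potassium ≥ 2087, servings ≥ 0} — the optimum is at a vertex, using one or two foods.
bell pepper only: max(564/170, 2087/177) = 11.79 servings → $7.66.
strawberries only: max(564/80, 2087/223) = 9.359 servings → $9.36.
avocado only: max(564/14, 2087/402) = 40.29 servings → $34.24.
spinach only: max(564/27, 2087/573) = 20.89 servings → $19.84.
bell pepper + strawberries: intersection lies outside the first quadrant.
bell pepper + avocado with both tight: 2.999 servings and 3.871 servings → $5.24.
bell pepper + spinach with both tight: 2.88 servings and 2.752 servings → $4.49.
strawberries + avocado with both tight: 6.802 servings and 1.418 servings → $8.01.
strawberries + spinach with both tight: 6.701 servings and 1.034 servings → $7.68.
avocado + spinach: the both-tight solution has a negative serving — not a feasible corner.
So the least-cost plan costs $4.49.

$4.49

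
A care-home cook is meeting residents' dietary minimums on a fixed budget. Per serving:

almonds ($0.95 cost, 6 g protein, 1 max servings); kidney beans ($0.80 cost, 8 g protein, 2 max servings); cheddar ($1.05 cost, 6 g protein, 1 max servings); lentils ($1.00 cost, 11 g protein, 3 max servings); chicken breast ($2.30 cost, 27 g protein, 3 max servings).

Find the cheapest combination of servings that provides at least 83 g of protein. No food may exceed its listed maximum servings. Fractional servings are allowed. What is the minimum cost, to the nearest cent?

Cost per g of protein: chicken breast $0.0852, lentils $0.0909, kidney beans $0.1000, almonds $0.1583, cheddar $0.1750.
Take 3 servings of chicken breast: +81.0 g protein for $6.90 (total $6.90, still need 2.0 g).
Take 0.1818 servings of lentils: +2.0 g protein for $0.18 (total $7.08, still need 0.0 g).
Greedy by cheapest-per-g is optimal for a single linear constraint, so the minimum cost is $7.08.

$7.08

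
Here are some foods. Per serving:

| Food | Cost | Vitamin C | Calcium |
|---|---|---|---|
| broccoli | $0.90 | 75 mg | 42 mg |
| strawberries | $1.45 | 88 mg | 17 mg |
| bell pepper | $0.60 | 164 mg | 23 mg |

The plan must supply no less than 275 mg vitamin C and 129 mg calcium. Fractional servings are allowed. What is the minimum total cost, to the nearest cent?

Two binding constraints pin down two serving amounts, so the optimal mix uses at most two foods. The candidates are each food alone (scaled to the tighter of vitamin C/calcium) and each pair with both constraints tight.
broccoli only: max(275/75, 129/42) = 3.667 servings → $3.30.
strawberries only: max(275/88, 129/17) = 7.588 servings → $11.00.
bell pepper only: max(275/164, 129/23) = 5.609 servings → $3.37.
broccoli + strawberries with both tight: 2.758 servings and 0.7745 servings → $3.61.
broccoli + bell pepper with both tight: 2.873 servings and 0.3632 servings → $2.80.
strawberries + bell pepper: intersection lies outside the first quadrant.
The minimum over all feasible corners is $2.80.

$2.80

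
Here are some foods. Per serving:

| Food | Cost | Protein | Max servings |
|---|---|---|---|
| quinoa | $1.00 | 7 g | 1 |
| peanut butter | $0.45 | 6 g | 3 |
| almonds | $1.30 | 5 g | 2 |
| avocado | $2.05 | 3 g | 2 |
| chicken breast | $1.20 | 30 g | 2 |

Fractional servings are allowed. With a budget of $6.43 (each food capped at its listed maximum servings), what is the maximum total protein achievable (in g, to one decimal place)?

Protein per dollar: chicken breast 25, peanut butter 13.33, quinoa 7, almonds 3.846, avocado 1.463.
Take 2 servings of chicken breast: spends $2.40, +60.0 g protein (running total 60.0 g).
Take 3 servings of peanut butter: spends $1.35, +18.0 g protein (running total 78.0 g).
Take 1 serving of quinoa: spends $1.00, +7.0 g protein (running total 85.0 g).
Take 1.292 servings of almonds: spends $1.68, +6.5 g protein (running total 91.5 g).
Filling greedily by protein-per-dollar is optimal for one linear limit, giving 91.5 g.

91.5 g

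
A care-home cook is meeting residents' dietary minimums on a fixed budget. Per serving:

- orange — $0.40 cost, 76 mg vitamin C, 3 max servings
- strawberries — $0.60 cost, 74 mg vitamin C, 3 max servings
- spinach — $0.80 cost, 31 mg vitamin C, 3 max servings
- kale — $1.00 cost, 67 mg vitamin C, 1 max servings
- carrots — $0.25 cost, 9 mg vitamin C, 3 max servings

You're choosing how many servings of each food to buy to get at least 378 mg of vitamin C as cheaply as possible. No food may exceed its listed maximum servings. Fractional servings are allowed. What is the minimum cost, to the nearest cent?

Cost per mg of vitamin C: orange $0.0053, strawberries $0.0081, kale $0.0149, spinach $0.0258, carrots $0.0278.
Take 3 servings of orange: +228.0 mg vitamin C for $1.20 (total $1.20, still need 150.0 mg).
Take 2.027 servings of strawberries: +150.0 mg vitamin C for $1.22 (total $2.42, still need 0.0 mg).
Filling from the cheapest source first is optimal under one linear minimum: $2.42.

$2.42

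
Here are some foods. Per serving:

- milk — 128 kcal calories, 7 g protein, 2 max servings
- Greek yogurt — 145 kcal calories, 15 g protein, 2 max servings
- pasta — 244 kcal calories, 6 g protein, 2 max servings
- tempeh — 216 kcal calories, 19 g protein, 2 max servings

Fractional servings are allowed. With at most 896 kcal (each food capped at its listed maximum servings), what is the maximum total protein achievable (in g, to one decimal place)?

Protein per kcal: Greek yogurt 0.1034, tempeh 0.08796, milk 0.05469, pasta 0.02459.
Take 2 servings of Greek yogurt: uses 290 kcal, +30.0 g protein (running total 30.0 g).
Take 2 servings of tempeh: uses 432 kcal, +38.0 g protein (running total 68.0 g).
Take 1.359 servings of milk: uses 174 kcal, +9.5 g protein (running total 77.5 g).
Filling greedily by protein-per-kcal is optimal for one linear limit, giving 77.5 g.

77.5 g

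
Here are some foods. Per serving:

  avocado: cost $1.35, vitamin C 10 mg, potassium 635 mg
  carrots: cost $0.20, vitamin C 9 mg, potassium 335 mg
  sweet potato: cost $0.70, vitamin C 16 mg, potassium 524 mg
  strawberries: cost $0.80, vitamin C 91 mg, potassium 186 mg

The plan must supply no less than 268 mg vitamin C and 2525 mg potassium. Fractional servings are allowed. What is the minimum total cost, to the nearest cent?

Two binding constraints pin down two serving amounts, so the optimal mix uses at most two foods. The candidates are each food alone (scaled to the tighter of vitamin C/potassium) and each pair with both constraints tight.
avocado only: max(268/10, 2525/635) = 26.8 servings → $36.18.
carrots only: max(268/9, 2525/335) = 29.78 servings → $5.96.
sweet potato only: max(268/16, 2525/524) = 16.75 servings → $11.72.
strawberries only: max(268/91, 2525/186) = 13.58 servings → $10.86.
avocado + carrots: intersection lies outside the first quadrant.
avocado + sweet potato: the both-tight solution has a negative serving — not a feasible corner.
avocado + strawberries with both tight: 3.217 servings and 2.592 servings → $6.42.
carrots + sweet potato with both targets exact would need a negative amount; discard.
carrots + strawberries with both tight: 6.245 servings and 2.327 servings → $3.11.
sweet potato + strawberries with both tight: 4.024 servings and 2.237 servings → $4.61.
Cheapest feasible corner: $3.11.

$3.11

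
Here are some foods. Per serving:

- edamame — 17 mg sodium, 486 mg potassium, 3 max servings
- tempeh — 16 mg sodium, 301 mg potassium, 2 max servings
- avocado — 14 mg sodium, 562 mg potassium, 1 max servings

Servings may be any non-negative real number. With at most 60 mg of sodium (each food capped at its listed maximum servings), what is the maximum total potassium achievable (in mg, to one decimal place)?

1877.1 mg

Potassium per mg sodium: avocado 40.14, edamame 28.59, tempeh 18.81.
Take 1 serving of avocado: uses 14 mg sodium, +562.0 mg potassium (running total 562.0 mg).
Take 2.706 servings of edamame: uses 46 mg sodium, +1315.1 mg potassium (running total 1877.1 mg).
Greedy by best ratio exhausts the sodium allowance optimally: 1877.1 mg.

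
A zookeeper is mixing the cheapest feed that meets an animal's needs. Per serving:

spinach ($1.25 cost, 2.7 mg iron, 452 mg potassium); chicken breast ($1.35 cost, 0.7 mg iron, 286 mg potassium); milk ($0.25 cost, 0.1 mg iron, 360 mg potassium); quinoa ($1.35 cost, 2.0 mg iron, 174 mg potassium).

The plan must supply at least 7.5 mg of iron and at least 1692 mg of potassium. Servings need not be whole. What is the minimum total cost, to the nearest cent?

$3.73

Minimising a linear cost over {iron ≥ 7.5, potassium ≥ 1692, servings ≥ 0} — the optimum is at a vertex, using one or two foods.
spinach only: max(7.5/2.7, 1692/452) = 3.743 servings → $4.68.
chicken breast only: max(7.5/0.7, 1692/286) = 10.71 servings → $14.46.
milk only: max(7.5/0.1, 1692/360) = 75 servings → $18.75.
quinoa only: max(7.5/2.0, 1692/174) = 9.724 servings → $13.13.
spinach + chicken breast with both tight: 2.108 servings and 2.585 servings → $6.12.
spinach + milk with both tight: 2.731 servings and 1.271 servings → $3.73.
spinach + quinoa: the both-tight solution has a negative serving — not a feasible corner.
chicken breast + milk with both targets exact would need a negative amount; discard.
chicken breast + quinoa with both tight: 4.618 servings and 2.134 servings → $9.11.
milk + quinoa with both tight: 2.959 servings and 3.602 servings → $5.60.
The minimum over all feasible corners is $3.73.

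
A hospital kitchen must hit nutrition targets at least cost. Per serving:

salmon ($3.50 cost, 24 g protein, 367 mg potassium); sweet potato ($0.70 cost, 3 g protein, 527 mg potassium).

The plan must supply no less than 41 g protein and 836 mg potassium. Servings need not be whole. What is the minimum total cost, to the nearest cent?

Minimising a linear cost over {protein ≥ 41, potassium ≥ 836, servings ≥ 0} — the optimum is at a vertex, using one or two foods.
salmon only: max(41/24, 836/367) = 2.278 servings → $7.97.
sweet potato only: max(41/3, 836/527) = 13.67 servings → $9.57.
salmon + sweet potato with both tight: 1.654 servings and 0.4345 servings → $6.09.
Cheapest feasible corner: $6.09.

$6.09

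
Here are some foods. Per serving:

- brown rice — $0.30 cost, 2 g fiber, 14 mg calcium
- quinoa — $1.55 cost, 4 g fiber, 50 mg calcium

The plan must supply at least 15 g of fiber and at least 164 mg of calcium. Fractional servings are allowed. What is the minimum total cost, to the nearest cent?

$3.51

brown rice only: max(15/2, 164/14) = 11.71 servings → $3.51.
quinoa only: max(15/4, 164/50) = 3.75 servings → $5.81.
brown rice + quinoa with both tight: 2.136 servings and 2.682 servings → $4.80.
So the least-cost plan costs $3.51.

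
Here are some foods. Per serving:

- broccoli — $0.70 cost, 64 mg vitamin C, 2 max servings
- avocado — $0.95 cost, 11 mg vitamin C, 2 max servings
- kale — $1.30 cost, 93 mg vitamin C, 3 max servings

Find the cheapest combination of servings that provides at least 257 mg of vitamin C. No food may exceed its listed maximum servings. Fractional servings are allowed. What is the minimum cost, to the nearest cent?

$3.20

Cost per mg of vitamin C: broccoli $0.0109, kale $0.0140, avocado $0.0864.
Take 2 servings of broccoli: +128.0 mg vitamin C for $1.40 (total $1.40, still need 129.0 mg).
Take 1.387 servings of kale: +129.0 mg vitamin C for $1.80 (total $3.20, still need 0.0 mg).
Filling from the cheapest source first is optimal under one linear minimum: $3.20.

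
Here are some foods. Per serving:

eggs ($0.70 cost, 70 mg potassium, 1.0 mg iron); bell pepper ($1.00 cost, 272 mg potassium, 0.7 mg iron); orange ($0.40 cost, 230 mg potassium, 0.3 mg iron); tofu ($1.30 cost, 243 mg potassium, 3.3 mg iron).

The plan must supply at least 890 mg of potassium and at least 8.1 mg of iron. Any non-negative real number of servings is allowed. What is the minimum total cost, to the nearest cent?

$3.59

Compare the cost at each extreme point of the feasible region.
eggs only: max(890/70, 8.1/1.0) = 12.71 servings → $8.90.
bell pepper only: max(890/272, 8.1/0.7) = 11.57 servings → $11.57.
orange only: max(890/230, 8.1/0.3) = 27 servings → $10.80.
tofu only: max(890/243, 8.1/3.3) = 3.663 servings → $4.76.
eggs + bell pepper with both tight: 7.086 servings and 1.448 servings → $6.41.
eggs + orange with both tight: 7.636 servings and 1.545 servings → $5.96.
eggs + tofu: the both-tight solution has a negative serving — not a feasible corner.
bell pepper + orange with both targets exact would need a negative amount; discard.
bell pepper + tofu with both tight: 1.332 servings and 2.172 servings → $4.16.
orange + tofu with both tight: 1.412 servings and 2.326 servings → $3.59.
So the least-cost plan costs $3.59.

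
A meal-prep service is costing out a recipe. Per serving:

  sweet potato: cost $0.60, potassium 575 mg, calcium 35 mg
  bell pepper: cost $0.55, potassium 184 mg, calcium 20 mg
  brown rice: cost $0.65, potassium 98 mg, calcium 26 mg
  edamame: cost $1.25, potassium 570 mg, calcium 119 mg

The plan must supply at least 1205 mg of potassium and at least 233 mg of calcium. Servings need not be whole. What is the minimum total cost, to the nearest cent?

$2.50

sweet potato only: max(1205/575, 233/35) = 6.657 servings → $3.99.
bell pepper only: max(1205/184, 233/20) = 11.65 servings → $6.41.
brown rice only: max(1205/98, 233/26) = 12.3 servings → $7.99.
edamame only: max(1205/570, 233/119) = 2.114 servings → $2.64.
sweet potato + bell pepper: the both-tight solution has a negative serving — not a feasible corner.
sweet potato + brown rice with both tight: 0.7375 servings and 7.969 servings → $5.62.
sweet potato + edamame with both tight: 0.2184 servings and 1.894 servings → $2.50.
bell pepper + brown rice with both tight: 3.008 servings and 6.647 servings → $5.98.
bell pepper + edamame with both tight: 1.008 servings and 1.788 servings → $2.79.
brown rice + edamame: intersection lies outside the first quadrant.
So the least-cost plan costs $2.50.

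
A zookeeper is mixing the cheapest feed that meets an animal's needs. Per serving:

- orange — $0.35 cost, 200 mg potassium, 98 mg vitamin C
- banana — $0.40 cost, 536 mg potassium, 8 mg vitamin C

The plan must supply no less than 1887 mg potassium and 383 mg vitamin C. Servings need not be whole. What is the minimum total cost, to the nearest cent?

Check every corner: each single food scaled to meet both minima, and each pair solved so both constraints bind.
orange only: max(1887/200, 383/98) = 9.435 servings → $3.30.
banana only: max(1887/536, 383/8) = 47.88 servings → $19.15.
orange + banana with both tight: 3.735 servings and 2.127 servings → $2.16.
So the least-cost plan costs $2.16.

$2.16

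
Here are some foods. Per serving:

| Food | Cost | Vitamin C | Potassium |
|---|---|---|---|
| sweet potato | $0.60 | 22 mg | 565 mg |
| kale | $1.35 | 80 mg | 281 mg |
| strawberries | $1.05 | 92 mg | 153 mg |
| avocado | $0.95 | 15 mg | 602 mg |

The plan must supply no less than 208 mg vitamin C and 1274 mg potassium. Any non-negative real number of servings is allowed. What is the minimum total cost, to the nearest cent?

Check every corner: each single food scaled to meet both minima, and each pair solved so both constraints bind.
sweet potato only: max(208/22, 1274/565) = 9.455 servings → $5.67.
kale only: max(208/80, 1274/281) = 4.534 servings → $6.12.
strawberries only: max(208/92, 1274/153) = 8.327 servings → $8.74.
avocado only: max(208/15, 1274/602) = 13.87 servings → $13.17.
sweet potato + kale with both tight: 1.114 servings and 2.294 servings → $3.76.
sweet potato + strawberries with both tight: 1.756 servings and 1.841 servings → $2.99.
sweet potato + avocado: the both-tight solution has a negative serving — not a feasible corner.
kale + strawberries: the both-tight solution has a negative serving — not a feasible corner.
kale + avocado with both tight: 2.415 servings and 0.9892 servings → $4.20.
strawberries + avocado with both tight: 1.999 servings and 1.608 servings → $3.63.
Cheapest feasible corner: $2.99.

$2.99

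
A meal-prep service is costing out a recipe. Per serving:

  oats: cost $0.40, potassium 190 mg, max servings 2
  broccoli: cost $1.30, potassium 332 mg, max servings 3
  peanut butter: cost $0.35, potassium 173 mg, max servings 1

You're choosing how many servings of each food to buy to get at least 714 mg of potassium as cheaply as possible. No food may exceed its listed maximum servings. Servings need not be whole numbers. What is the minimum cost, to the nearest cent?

Cost per mg of potassium: peanut butter $0.0020, oats $0.0021, broccoli $0.0039.
Take 1 serving of peanut butter: +173.0 mg potassium for $0.35 (total $0.35, still need 541.0 mg).
Take 2 servings of oats: +380.0 mg potassium for $0.80 (total $1.15, still need 161.0 mg).
Take 0.4849 servings of broccoli: +161.0 mg potassium for $0.63 (total $1.78, still need 0.0 mg).
Filling from the cheapest source first is optimal under one linear minimum: $1.78.

$1.78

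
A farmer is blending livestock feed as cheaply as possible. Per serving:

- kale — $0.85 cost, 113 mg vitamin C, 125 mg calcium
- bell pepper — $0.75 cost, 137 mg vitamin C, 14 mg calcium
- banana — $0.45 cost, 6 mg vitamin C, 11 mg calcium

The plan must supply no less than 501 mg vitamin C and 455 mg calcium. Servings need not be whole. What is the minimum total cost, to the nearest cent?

$3.57

Minimising a linear cost over {vitamin C ≥ 501, calcium ≥ 455, servings ≥ 0} — the optimum is at a vertex, using one or two foods.
kale only: max(501/113, 455/125) = 4.434 servings → $3.77.
bell pepper only: max(501/137, 455/14) = 32.5 servings → $24.38.
banana only: max(501/6, 455/11) = 83.5 servings → $37.58.
kale + bell pepper with both tight: 3.559 servings and 0.7212 servings → $3.57.
kale + banana with both targets exact would need a negative amount; discard.
bell pepper + banana with both tight: 1.954 servings and 38.88 servings → $18.96.
So the least-cost plan costs $3.57.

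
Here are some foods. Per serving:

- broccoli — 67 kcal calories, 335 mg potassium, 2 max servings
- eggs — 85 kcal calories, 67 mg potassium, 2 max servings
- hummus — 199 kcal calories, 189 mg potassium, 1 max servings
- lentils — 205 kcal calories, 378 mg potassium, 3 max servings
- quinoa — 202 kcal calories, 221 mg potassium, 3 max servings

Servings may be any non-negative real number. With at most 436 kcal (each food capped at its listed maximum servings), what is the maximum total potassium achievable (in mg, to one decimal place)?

Potassium per kcal: broccoli 5, lentils 1.844, quinoa 1.094, hummus 0.9497, eggs 0.7882.
Take 2 servings of broccoli: uses 134 kcal, +670.0 mg potassium (running total 670.0 mg).
Take 1.473 servings of lentils: uses 302 kcal, +556.9 mg potassium (running total 1226.9 mg).
Greedy by best ratio exhausts the calories allowance optimally: 1226.9 mg.

1226.9 mg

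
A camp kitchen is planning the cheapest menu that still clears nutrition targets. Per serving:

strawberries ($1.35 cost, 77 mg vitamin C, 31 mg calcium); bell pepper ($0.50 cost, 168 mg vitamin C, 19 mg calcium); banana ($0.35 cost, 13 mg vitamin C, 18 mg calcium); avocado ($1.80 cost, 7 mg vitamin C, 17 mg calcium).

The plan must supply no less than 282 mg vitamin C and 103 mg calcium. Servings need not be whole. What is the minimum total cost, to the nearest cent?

$2.18

Minimising a linear cost over {vitamin C ≥ 282, calcium ≥ 103, servings ≥ 0} — the optimum is at a vertex, using one or two foods.
strawberries only: max(282/77, 103/31) = 3.662 servings → $4.94.
bell pepper only: max(282/168, 103/19) = 5.421 servings → $2.71.
banana only: max(282/13, 103/18) = 21.69 servings → $7.59.
avocado only: max(282/7, 103/17) = 40.29 servings → $72.51.
strawberries + bell pepper with both tight: 3.19 servings and 0.2166 servings → $4.41.
strawberries + banana: intersection lies outside the first quadrant.
strawberries + avocado with both targets exact would need a negative amount; discard.
bell pepper + banana with both tight: 1.346 servings and 4.302 servings → $2.18.
bell pepper + avocado with both tight: 1.496 servings and 4.387 servings → $8.64.
banana + avocado with both targets exact would need a negative amount; discard.
So the least-cost plan costs $2.18.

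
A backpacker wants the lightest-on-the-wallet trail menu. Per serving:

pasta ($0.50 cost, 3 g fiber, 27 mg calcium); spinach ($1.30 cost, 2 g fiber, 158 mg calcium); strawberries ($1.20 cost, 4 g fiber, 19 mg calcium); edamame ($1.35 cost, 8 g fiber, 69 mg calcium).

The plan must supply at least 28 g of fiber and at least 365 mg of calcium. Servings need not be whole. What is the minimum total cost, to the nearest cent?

$5.45

pasta only: max(28/3, 365/27) = 13.52 servings → $6.76.
spinach only: max(28/2, 365/158) = 14 servings → $18.20.
strawberries only: max(28/4, 365/19) = 19.21 servings → $23.05.
edamame only: max(28/8, 365/69) = 5.29 servings → $7.14.
pasta + spinach with both tight: 8.795 servings and 0.8071 servings → $5.45.
pasta + strawberries with both targets exact would need a negative amount; discard.
pasta + edamame: intersection lies outside the first quadrant.
spinach + strawberries with both tight: 1.562 servings and 6.219 servings → $9.49.
spinach + edamame with both tight: 0.8774 servings and 3.281 servings → $5.57.
strawberries + edamame with both targets exact would need a negative amount; discard.
Cheapest feasible corner: $5.45.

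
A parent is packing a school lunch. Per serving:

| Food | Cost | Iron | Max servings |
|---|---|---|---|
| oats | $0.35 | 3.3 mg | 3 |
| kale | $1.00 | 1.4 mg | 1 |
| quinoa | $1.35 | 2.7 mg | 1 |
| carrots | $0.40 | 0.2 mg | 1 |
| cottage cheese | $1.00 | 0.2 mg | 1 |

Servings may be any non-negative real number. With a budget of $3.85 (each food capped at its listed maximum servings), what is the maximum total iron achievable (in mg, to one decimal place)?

Iron per dollar: oats 9.429, quinoa 2, kale 1.4, carrots 0.5, cottage cheese 0.2.
Take 3 servings of oats: spends $1.05, +9.9 mg iron (running total 9.9 mg).
Take 1 serving of quinoa: spends $1.35, +2.7 mg iron (running total 12.6 mg).
Take 1 serving of kale: spends $1.00, +1.4 mg iron (running total 14.0 mg).
Take 1 serving of carrots: spends $0.40, +0.2 mg iron (running total 14.2 mg).
Take 0.05 servings of cottage cheese: spends $0.05, +0.0 mg iron (running total 14.2 mg).
Greedy by best ratio exhausts the cost allowance optimally: 14.2 mg.

14.2 mg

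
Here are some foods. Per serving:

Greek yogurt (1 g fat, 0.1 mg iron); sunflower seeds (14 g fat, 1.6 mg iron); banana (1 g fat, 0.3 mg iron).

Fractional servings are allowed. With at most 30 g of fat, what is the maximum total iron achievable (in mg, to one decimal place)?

Iron per g fat: banana 0.3, sunflower seeds 0.1143, Greek yogurt 0.1.
With no serving limits, spend the whole fat allowance on banana: 30 g / 1 g × 0.3 mg = 9.0 mg.

9.0 mg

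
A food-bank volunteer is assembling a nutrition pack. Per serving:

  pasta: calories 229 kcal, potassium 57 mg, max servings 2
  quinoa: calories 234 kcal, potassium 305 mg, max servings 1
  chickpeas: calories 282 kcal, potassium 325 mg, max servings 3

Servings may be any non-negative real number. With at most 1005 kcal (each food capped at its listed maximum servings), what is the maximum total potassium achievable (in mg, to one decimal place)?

Potassium per kcal: quinoa 1.303, chickpeas 1.152, pasta 0.2489.
Take 1 serving of quinoa: uses 234 kcal, +305.0 mg potassium (running total 305.0 mg).
Take 2.734 servings of chickpeas: uses 771 kcal, +888.6 mg potassium (running total 1193.6 mg).
Greedy by best ratio exhausts the calories allowance optimally: 1193.6 mg.

1193.6 mg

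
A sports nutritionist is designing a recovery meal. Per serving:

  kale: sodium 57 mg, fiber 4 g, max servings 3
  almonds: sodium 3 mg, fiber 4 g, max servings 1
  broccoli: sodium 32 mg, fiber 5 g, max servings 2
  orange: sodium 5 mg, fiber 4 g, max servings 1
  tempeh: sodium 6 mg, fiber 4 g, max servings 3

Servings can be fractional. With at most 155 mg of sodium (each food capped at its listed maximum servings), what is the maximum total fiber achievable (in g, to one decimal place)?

Fiber per mg sodium: almonds 1.333, orange 0.8, tempeh 0.6667, broccoli 0.1562, kale 0.07018.
Take 1 serving of almonds: uses 3 mg sodium, +4.0 g fiber (running total 4.0 g).
Take 1 serving of orange: uses 5 mg sodium, +4.0 g fiber (running total 8.0 g).
Take 3 servings of tempeh: uses 18 mg sodium, +12.0 g fiber (running total 20.0 g).
Take 2 servings of broccoli: uses 64 mg sodium, +10.0 g fiber (running total 30.0 g).
Take 1.14 servings of kale: uses 65 mg sodium, +4.6 g fiber (running total 34.6 g).
Greedy by best ratio exhausts the sodium allowance optimally: 34.6 g.

34.6 g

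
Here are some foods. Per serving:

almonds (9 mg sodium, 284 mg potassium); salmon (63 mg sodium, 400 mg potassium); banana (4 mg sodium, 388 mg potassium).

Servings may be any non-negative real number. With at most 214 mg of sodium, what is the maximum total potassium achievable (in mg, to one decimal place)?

20758.0 mg

Potassium per mg sodium: banana 97, almonds 31.56, salmon 6.349.
With no serving limits, spend the whole sodium allowance on banana: 214 mg / 4 mg × 388 mg = 20758.0 mg.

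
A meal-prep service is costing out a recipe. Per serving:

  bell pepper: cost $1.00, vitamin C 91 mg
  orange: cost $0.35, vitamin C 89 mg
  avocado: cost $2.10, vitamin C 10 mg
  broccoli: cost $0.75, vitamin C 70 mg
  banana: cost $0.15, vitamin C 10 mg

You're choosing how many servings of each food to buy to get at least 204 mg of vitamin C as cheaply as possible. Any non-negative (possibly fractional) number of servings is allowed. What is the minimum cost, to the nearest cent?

Cost per mg of vitamin C: orange $0.0039, broccoli $0.0107, bell pepper $0.0110, banana $0.0150, avocado $0.2100.
With no serving limits, use only orange: 204 mg / 89 mg = 2.292 servings × $0.35 = $0.80.

$0.80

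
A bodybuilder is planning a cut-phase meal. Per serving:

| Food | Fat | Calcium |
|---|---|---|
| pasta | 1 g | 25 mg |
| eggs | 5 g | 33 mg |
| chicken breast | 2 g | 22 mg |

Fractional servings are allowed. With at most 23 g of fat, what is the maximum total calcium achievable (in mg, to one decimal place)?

Calcium per g fat: pasta 25, chicken breast 11, eggs 6.6.
With no serving limits, spend the whole fat allowance on pasta: 23 g / 1 g × 25 mg = 575.0 mg.

575.0 mg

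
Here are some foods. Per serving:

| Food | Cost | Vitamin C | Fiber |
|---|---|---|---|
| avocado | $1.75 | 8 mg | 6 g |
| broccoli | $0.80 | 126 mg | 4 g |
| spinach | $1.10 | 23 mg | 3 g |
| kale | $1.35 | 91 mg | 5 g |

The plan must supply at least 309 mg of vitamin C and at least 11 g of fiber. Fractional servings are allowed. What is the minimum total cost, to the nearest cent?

$2.20

Compare the cost at each extreme point of the feasible region.
avocado only: max(309/8, 11/6) = 38.62 servings → $67.59.
broccoli only: max(309/126, 11/4) = 2.75 servings → $2.20.
spinach only: max(309/23, 11/3) = 13.43 servings → $14.78.
kale only: max(309/91, 11/5) = 3.396 servings → $4.58.
avocado + broccoli with both tight: 0.2072 servings and 2.439 servings → $2.31.
avocado + spinach: intersection lies outside the first quadrant.
avocado + kale: intersection lies outside the first quadrant.
broccoli + spinach with both tight: 2.357 servings and 0.5245 servings → $2.46.
broccoli + kale with both tight: 2.045 servings and 0.5639 servings → $2.40.
spinach + kale: the both-tight solution has a negative serving — not a feasible corner.
The minimum over all feasible corners is $2.20.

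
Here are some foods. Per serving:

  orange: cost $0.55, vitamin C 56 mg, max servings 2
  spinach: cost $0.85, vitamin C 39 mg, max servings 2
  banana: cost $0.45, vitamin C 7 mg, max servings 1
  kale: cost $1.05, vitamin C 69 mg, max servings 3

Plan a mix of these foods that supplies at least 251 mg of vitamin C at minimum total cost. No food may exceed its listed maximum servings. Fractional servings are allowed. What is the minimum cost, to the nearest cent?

Cost per mg of vitamin C: orange $0.0098, kale $0.0152, spinach $0.0218, banana $0.0643.
Take 2 servings of orange: +112.0 mg vitamin C for $1.10 (total $1.10, still need 139.0 mg).
Take 2.014 servings of kale: +139.0 mg vitamin C for $2.12 (total $3.22, still need 0.0 mg).
Filling from the cheapest source first is optimal under one linear minimum: $3.22.

$3.22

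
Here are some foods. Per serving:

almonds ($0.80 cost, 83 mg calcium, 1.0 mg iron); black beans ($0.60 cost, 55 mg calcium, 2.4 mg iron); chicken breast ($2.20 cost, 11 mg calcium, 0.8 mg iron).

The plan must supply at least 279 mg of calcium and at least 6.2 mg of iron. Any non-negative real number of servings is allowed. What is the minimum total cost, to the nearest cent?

An LP optimum is at a vertex; with two nutrient constraints at most two foods are used. Check each candidate.
almonds only: max(279/83, 6.2/1.0) = 6.2 servings → $4.96.
black beans only: max(279/55, 6.2/2.4) = 5.073 servings → $3.04.
chicken breast only: max(279/11, 6.2/0.8) = 25.36 servings → $55.80.
almonds + black beans with both tight: 2.279 servings and 1.634 servings → $2.80.
almonds + chicken breast with both tight: 2.798 servings and 4.253 servings → $11.59.
black beans + chicken breast: the both-tight solution has a negative serving — not a feasible corner.
The minimum over all feasible corners is $2.80.

$2.80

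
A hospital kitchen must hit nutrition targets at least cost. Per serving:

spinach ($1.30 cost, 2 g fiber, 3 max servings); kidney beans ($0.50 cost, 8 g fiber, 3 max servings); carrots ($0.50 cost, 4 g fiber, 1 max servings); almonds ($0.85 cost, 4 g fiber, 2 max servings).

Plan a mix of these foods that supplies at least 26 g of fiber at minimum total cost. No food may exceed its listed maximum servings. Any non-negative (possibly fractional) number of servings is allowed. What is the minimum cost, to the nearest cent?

$1.75

Cost per g of fiber: kidney beans $0.0625, carrots $0.1250, almonds $0.2125, spinach $0.6500.
Take 3 servings of kidney beans: +24.0 g fiber for $1.50 (total $1.50, still need 2.0 g).
Take 0.5 servings of carrots: +2.0 g fiber for $0.25 (total $1.75, still need 0.0 g).
Greedy by cheapest-per-g is optimal for a single linear constraint, so the minimum cost is $1.75.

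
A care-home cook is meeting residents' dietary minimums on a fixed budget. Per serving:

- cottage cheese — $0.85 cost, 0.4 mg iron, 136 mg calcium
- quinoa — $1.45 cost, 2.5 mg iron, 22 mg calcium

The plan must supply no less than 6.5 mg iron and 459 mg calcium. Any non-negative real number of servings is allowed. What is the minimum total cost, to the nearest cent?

Two binding constraints pin down two serving amounts, so the optimal mix uses at most two foods. The candidates are each food alone (scaled to the tighter of iron/calcium) and each pair with both constraints tight.
cottage cheese only: max(6.5/0.4, 459/136) = 16.25 servings → $13.81.
quinoa only: max(6.5/2.5, 459/22) = 20.86 servings → $30.25.
cottage cheese + quinoa with both tight: 3.033 servings and 2.115 servings → $5.64.
Cheapest feasible corner: $5.64.

$5.64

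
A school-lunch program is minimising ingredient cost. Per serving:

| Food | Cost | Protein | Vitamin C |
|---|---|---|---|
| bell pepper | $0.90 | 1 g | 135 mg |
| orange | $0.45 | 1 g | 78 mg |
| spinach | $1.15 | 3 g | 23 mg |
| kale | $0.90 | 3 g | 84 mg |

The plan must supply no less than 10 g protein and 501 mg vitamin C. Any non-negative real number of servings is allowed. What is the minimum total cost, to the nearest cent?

$3.66

Minimising a linear cost over {protein ≥ 10, vitamin C ≥ 501, servings ≥ 0} — the optimum is at a vertex, using one or two foods.
bell pepper only: max(10/1, 501/135) = 10 servings → $9.00.
orange only: max(10/1, 501/78) = 10 servings → $4.50.
spinach only: max(10/3, 501/23) = 21.78 servings → $25.05.
kale only: max(10/3, 501/84) = 5.964 servings → $5.37.
bell pepper + orange with both targets exact would need a negative amount; discard.
bell pepper + spinach with both tight: 3.332 servings and 2.223 servings → $5.56.
bell pepper + kale with both tight: 2.065 servings and 2.645 servings → $4.24.
orange + spinach with both tight: 6.033 servings and 1.322 servings → $4.24.
orange + kale with both tight: 4.42 servings and 1.86 servings → $3.66.
spinach + kale with both targets exact would need a negative amount; discard.
So the least-cost plan costs $3.66.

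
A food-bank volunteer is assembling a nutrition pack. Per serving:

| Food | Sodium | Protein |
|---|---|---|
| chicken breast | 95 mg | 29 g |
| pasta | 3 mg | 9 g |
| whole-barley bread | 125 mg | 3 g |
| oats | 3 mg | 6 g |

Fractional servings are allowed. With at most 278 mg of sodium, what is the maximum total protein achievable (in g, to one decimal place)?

Protein per mg sodium: pasta 3, oats 2, chicken breast 0.3053, whole-barley bread 0.024.
With no serving limits, spend the whole sodium allowance on pasta: 278 mg / 3 mg × 9 g = 834.0 g.

834.0 g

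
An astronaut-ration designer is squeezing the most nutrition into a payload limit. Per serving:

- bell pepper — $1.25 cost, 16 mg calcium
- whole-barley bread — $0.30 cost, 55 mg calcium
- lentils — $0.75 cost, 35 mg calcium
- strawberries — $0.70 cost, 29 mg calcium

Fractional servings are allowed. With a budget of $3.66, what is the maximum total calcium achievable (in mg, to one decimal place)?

671.0 mg

Calcium per dollar: whole-barley bread 183.3, lentils 46.67, strawberries 41.43, bell pepper 12.8.
With no serving limits, spend the whole cost allowance on whole-barley bread: $3.66 / $0.30 × 55 mg = 671.0 mg.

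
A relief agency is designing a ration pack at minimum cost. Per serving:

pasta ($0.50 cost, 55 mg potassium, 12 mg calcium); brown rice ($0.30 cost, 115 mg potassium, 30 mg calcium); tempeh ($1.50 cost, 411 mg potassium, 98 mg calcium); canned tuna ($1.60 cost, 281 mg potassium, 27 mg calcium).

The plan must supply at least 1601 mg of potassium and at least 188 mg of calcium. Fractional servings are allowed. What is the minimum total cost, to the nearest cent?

With two linear requirements the optimum uses one or two foods; enumerate the corners.
pasta only: max(1601/55, 188/12) = 29.11 servings → $14.55.
brown rice only: max(1601/115, 188/30) = 13.92 servings → $4.18.
tempeh only: max(1601/411, 188/98) = 3.895 servings → $5.84.
canned tuna only: max(1601/281, 188/27) = 6.963 servings → $11.14.
pasta + brown rice: the both-tight solution has a negative serving — not a feasible corner.
pasta + tempeh with both targets exact would need a negative amount; discard.
pasta + canned tuna with both tight: 5.088 servings and 4.702 servings → $10.07.
brown rice + tempeh: the both-tight solution has a negative serving — not a feasible corner.
brown rice + canned tuna with both tight: 1.803 servings and 4.96 servings → $8.48.
tempeh + canned tuna with both tight: 0.584 servings and 4.843 servings → $8.63.
The minimum over all feasible corners is $4.18.

$4.18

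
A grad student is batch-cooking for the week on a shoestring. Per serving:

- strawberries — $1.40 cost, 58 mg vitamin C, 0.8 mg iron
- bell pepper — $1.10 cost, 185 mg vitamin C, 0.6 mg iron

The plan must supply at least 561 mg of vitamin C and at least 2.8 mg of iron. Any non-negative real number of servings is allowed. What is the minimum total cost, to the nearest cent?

$5.03

strawberries only: max(561/58, 2.8/0.8) = 9.672 servings → $13.54.
bell pepper only: max(561/185, 2.8/0.6) = 4.667 servings → $5.13.
strawberries + bell pepper with both tight: 1.602 servings and 2.53 servings → $5.03.
The minimum over all feasible corners is $5.03.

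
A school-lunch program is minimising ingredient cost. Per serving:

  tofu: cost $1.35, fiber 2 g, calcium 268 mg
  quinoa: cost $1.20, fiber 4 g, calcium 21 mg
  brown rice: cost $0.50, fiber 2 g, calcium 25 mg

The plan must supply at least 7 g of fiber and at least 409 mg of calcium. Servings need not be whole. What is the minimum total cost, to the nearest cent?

$2.87

Compare the cost at each extreme point of the feasible region.
tofu only: max(7/2, 409/268) = 3.5 servings → $4.72.
quinoa only: max(7/4, 409/21) = 19.48 servings → $23.37.
brown rice only: max(7/2, 409/25) = 16.36 servings → $8.18.
tofu + quinoa with both tight: 1.446 servings and 1.027 servings → $3.18.
tofu + brown rice with both tight: 1.323 servings and 2.177 servings → $2.87.
quinoa + brown rice: intersection lies outside the first quadrant.
The minimum over all feasible corners is $2.87.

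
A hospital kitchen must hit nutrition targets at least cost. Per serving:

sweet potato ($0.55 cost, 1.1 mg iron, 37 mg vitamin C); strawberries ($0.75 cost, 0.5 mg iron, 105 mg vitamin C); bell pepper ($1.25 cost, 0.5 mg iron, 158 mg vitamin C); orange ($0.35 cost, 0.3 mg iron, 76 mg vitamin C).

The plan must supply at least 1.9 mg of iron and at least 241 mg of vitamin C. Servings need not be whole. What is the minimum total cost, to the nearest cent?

$1.49

At the optimum either one food covers both requirements or two foods hit both targets exactly; no other combination can be cheaper.
sweet potato only: max(1.9/1.1, 241/37) = 6.514 servings → $3.58.
strawberries only: max(1.9/0.5, 241/105) = 3.8 servings → $2.85.
bell pepper only: max(1.9/0.5, 241/158) = 3.8 servings → $4.75.
orange only: max(1.9/0.3, 241/76) = 6.333 servings → $2.22.
sweet potato + strawberries with both tight: 0.8144 servings and 2.008 servings → $1.95.
sweet potato + bell pepper with both tight: 1.157 servings and 1.254 servings → $2.20.
sweet potato + orange with both tight: 0.9945 servings and 2.687 servings → $1.49.
strawberries + bell pepper: intersection lies outside the first quadrant.
strawberries + orange: intersection lies outside the first quadrant.
bell pepper + orange with both targets exact would need a negative amount; discard.
So the least-cost plan costs $1.49.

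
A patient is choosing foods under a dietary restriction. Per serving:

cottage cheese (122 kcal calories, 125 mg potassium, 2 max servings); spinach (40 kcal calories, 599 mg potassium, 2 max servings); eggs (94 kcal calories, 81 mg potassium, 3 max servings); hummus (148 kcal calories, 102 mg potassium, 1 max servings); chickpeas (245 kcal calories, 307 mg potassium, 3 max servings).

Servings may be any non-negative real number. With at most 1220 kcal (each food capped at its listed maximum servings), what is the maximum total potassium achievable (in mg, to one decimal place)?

2507.7 mg

Potassium per kcal: spinach 14.97, chickpeas 1.253, cottage cheese 1.025, eggs 0.8617, hummus 0.6892.
Take 2 servings of spinach: uses 80 kcal, +1198.0 mg potassium (running total 1198.0 mg).
Take 3 servings of chickpeas: uses 735 kcal, +921.0 mg potassium (running total 2119.0 mg).
Take 2 servings of cottage cheese: uses 244 kcal, +250.0 mg potassium (running total 2369.0 mg).
Take 1.713 servings of eggs: uses 161 kcal, +138.7 mg potassium (running total 2507.7 mg).
Filling greedily by potassium-per-kcal is optimal for one linear limit, giving 2507.7 mg.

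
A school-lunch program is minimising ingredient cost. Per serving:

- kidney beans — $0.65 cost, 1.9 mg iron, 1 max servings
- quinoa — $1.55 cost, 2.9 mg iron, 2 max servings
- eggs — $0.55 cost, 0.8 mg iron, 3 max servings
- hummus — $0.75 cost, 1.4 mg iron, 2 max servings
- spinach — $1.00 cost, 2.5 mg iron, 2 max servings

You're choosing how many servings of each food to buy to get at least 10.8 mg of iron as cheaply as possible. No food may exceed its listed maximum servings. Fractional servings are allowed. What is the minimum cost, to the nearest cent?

Cost per mg of iron: kidney beans $0.3421, spinach $0.4000, quinoa $0.5345, hummus $0.5357, eggs $0.6875.
Take 1 serving of kidney beans: +1.9 mg iron for $0.65 (total $0.65, still need 8.9 mg).
Take 2 servings of spinach: +5.0 mg iron for $2.00 (total $2.65, still need 3.9 mg).
Take 1.345 servings of quinoa: +3.9 mg iron for $2.08 (total $4.73, still need 0.0 mg).
Greedy by cheapest-per-mg is optimal for a single linear constraint, so the minimum cost is $4.73.

$4.73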